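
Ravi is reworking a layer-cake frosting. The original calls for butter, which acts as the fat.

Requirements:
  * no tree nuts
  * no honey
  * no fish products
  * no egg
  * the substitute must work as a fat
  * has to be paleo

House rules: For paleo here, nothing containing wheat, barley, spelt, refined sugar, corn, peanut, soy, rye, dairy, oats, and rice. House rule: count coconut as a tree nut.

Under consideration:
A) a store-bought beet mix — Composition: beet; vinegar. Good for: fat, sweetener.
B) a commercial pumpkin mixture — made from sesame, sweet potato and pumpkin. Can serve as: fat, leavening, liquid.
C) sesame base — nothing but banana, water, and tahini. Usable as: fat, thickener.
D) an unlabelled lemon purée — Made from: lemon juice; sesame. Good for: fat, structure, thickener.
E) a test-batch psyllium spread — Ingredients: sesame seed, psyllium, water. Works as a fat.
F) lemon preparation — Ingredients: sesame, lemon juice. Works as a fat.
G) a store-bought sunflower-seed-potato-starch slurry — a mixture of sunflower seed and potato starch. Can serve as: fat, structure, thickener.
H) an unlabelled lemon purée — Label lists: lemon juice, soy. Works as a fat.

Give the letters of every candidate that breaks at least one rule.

H

A: works as a fat, tree-nut-free, no egg — keep
B: all constraints satisfied — OK
C: only tahini, water and banana; none excluded — valid
D: all constraints satisfied — OK
E: only sesame seed, water and psyllium; none excluded — keep
F: every rule checks out — valid
G: no fish, no egg — valid
H: has soy, so not paleo — no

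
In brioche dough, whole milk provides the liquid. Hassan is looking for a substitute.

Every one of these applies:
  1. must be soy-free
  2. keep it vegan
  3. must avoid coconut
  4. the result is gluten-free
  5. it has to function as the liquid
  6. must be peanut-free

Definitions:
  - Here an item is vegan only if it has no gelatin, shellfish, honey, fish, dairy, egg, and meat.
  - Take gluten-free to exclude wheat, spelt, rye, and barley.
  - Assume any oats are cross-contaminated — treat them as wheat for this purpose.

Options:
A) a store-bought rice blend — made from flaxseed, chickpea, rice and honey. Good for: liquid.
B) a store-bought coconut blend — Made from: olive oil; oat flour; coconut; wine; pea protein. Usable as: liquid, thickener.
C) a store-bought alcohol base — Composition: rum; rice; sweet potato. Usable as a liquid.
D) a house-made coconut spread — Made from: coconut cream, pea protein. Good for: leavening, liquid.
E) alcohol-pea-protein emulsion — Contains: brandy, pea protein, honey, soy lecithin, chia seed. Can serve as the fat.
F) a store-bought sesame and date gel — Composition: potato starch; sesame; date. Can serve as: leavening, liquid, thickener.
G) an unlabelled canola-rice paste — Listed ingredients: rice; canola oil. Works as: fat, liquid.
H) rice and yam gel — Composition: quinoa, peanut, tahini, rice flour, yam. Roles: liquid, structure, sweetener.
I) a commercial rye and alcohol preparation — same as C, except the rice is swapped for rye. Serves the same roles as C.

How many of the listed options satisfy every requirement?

A: has honey, so not vegan — out
B: has oat flour, so not gluten-free; has coconut, so not coconut-free — no
C: only rum, rice, and sweet potato; none excluded — OK
D: has coconut cream, so not coconut-free — no
E: not usable as a liquid; has honey, so not vegan (and 1 more) — out
F: gluten-free, no soy — valid
G: works as a liquid, vegan, no coconut — valid
H: has peanut, so not peanut-free — no
I: has rye, so not gluten-free — no

3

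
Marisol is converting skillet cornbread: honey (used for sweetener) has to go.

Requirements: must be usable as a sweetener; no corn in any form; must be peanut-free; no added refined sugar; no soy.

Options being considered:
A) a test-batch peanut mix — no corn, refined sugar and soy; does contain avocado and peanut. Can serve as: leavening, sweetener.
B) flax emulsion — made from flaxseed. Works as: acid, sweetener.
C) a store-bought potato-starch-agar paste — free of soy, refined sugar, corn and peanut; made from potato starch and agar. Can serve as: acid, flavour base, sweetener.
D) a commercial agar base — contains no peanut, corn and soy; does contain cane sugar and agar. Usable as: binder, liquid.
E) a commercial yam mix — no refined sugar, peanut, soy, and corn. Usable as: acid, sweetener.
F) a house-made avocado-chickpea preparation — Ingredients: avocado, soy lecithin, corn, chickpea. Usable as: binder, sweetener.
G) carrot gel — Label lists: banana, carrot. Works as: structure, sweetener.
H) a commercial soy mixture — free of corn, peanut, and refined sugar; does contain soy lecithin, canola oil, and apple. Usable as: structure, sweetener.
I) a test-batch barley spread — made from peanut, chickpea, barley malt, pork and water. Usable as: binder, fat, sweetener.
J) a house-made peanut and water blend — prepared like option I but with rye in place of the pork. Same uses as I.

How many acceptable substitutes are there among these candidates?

A: has peanut, so not peanut-free — out
B: no soy, no corn — OK
C: no peanut, no refined sugar — keep
D: not usable as a sweetener; has cane sugar, so not no-added-sugar — out
E: no refined sugar, no corn — OK
F: has corn, so not corn-free; has soy lecithin, so not soy-free — reject
G: only banana and carrot; none excluded — keep
H: has soy lecithin, so not soy-free — no
I: has peanut, so not peanut-free — reject
J: has peanut, so not peanut-free — reject

4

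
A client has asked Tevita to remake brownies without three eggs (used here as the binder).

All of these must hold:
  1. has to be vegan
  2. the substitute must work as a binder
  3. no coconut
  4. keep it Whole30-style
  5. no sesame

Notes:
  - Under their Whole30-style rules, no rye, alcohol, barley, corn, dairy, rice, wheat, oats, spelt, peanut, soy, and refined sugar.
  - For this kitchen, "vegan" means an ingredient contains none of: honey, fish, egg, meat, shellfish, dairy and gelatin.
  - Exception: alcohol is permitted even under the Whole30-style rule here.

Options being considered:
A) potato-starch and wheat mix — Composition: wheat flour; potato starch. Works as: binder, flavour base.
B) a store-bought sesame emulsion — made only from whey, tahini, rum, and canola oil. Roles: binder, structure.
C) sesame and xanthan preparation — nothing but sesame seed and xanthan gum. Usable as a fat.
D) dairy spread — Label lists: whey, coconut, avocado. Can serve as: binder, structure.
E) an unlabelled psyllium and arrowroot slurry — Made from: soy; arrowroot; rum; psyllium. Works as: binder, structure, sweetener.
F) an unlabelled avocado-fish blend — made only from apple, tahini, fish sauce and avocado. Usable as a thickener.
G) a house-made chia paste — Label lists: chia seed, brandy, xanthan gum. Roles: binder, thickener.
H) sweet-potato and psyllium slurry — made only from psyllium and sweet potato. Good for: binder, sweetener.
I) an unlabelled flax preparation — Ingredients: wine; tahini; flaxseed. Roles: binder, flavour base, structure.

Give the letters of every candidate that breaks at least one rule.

A, B, C, D, E, F, I

A: has wheat flour, so not Whole30-style — out
B: has whey, so not Whole30-style; has whey, so not vegan (and 1 more) — no
C: not usable as a binder; has sesame seed, so not sesame-free — no
D: has whey, so not Whole30-style; has whey, so not vegan (and 1 more) — out
E: has soy, so not Whole30-style — reject
F: not usable as a binder; has fish sauce, so not vegan (and 1 more) — out
G: alcohol is permitted under the Whole30-style carve-out; nothing else excluded — OK
H: only sweet potato and psyllium; none excluded — keep
I: has tahini, so not sesame-free — out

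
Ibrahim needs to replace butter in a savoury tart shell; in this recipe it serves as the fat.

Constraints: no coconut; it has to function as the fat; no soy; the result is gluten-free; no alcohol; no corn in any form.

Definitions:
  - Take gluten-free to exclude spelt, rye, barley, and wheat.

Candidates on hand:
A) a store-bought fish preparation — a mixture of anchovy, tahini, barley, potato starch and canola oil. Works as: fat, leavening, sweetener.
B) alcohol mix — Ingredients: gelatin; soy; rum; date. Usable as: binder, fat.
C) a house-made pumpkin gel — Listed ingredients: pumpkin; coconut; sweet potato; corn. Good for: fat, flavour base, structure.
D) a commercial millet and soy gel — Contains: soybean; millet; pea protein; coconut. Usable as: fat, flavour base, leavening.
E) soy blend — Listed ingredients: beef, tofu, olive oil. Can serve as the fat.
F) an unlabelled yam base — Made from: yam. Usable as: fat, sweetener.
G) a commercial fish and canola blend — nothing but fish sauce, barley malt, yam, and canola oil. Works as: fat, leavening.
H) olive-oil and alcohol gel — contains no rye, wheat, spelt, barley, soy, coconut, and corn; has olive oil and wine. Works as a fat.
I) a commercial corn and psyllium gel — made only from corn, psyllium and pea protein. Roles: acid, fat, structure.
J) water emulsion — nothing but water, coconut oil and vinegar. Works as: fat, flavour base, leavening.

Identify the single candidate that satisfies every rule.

A: has barley, so not gluten-free — out
B: has rum, so not alcohol-free; has soy, so not soy-free — no
C: has corn, so not corn-free; has coconut, so not coconut-free — no
D: has coconut, so not coconut-free; has soybean, so not soy-free — reject
E: has tofu, so not soy-free — out
F: works as a fat, gluten-free, no corn — valid
G: has barley malt, so not gluten-free — out
H: has wine, so not alcohol-free — out
I: has corn, so not corn-free — reject
J: has coconut oil, so not coconut-free — no

F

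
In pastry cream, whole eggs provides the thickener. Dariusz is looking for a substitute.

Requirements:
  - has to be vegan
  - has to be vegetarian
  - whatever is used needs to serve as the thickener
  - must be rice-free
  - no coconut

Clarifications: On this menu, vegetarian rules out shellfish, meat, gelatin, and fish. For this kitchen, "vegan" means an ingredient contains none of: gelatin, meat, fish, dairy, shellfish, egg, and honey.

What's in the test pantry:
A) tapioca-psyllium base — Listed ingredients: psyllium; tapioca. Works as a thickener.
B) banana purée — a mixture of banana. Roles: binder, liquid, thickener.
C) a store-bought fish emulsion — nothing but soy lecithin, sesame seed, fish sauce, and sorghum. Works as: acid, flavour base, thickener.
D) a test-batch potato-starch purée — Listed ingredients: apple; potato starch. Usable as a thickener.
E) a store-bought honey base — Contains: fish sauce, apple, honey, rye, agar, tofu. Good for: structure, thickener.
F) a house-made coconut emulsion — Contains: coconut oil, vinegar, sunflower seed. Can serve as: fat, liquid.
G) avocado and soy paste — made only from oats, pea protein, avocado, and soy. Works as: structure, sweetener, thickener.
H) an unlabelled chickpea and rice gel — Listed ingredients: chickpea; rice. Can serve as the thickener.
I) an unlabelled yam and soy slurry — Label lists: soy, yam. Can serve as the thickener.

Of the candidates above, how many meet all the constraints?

A: no rice, vegan — valid
B: only banana; none excluded — OK
C: has fish sauce, so not vegetarian; has fish sauce, so not vegan — reject
D: works as a thickener, vegan, no coconut — valid
E: has fish sauce, so not vegetarian; has fish sauce, so not vegan — no
F: not usable as a thickener; has coconut oil, so not coconut-free — reject
G: oats and soy etc. — none of it excluded — OK
H: has rice, so not rice-free — out
I: works as a thickener, no coconut, vegetarian — keep

5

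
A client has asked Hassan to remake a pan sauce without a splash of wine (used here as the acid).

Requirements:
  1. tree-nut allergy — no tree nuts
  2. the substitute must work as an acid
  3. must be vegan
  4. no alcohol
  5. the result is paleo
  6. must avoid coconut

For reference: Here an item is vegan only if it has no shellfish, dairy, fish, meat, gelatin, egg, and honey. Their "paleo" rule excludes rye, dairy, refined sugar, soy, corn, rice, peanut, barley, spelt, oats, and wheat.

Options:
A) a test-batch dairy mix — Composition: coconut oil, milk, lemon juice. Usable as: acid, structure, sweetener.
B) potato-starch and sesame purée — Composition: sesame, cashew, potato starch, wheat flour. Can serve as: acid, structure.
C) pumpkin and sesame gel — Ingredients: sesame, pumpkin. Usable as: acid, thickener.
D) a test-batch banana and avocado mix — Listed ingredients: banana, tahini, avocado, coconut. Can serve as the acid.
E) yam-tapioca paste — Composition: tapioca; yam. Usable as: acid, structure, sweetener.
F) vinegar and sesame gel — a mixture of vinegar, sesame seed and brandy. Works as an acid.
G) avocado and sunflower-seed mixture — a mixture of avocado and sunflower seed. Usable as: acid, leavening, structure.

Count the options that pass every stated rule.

3

A: has milk, so not vegan; has milk, so not paleo (and 1 more) — reject
B: has wheat flour, so not paleo; has cashew, so not tree-nut-free — reject
C: only sesame and pumpkin; none excluded — OK
D: has coconut, so not coconut-free — no
E: works as an acid, paleo, no alcohol — valid
F: has brandy, so not alcohol-free — out
G: nothing on the exclusion list — keep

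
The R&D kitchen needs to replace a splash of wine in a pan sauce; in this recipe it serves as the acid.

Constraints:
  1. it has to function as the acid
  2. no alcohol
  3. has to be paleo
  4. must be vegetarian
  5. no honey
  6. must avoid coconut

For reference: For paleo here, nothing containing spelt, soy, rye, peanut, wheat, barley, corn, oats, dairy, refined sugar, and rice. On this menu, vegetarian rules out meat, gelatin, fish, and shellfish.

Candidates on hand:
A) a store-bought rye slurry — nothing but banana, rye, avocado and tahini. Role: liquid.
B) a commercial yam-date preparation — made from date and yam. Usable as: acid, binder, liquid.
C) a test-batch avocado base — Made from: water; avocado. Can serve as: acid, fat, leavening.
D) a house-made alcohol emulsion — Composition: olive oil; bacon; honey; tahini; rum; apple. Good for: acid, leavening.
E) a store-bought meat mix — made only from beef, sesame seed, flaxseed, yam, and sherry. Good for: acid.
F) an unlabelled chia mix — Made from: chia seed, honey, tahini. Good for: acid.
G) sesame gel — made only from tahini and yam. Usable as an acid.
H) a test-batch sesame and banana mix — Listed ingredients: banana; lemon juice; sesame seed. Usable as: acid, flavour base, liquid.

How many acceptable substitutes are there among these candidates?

A: not usable as an acid; has rye, so not paleo — out
B: only yam and date; none excluded — OK
C: only water and avocado; none excluded — valid
D: has bacon, so not vegetarian; has rum, so not alcohol-free (and 1 more) — out
E: has beef, so not vegetarian; has sherry, so not alcohol-free — out
F: has honey, so not honey-free — no
G: all constraints satisfied — keep
H: works as an acid, no coconut, paleo — keep

4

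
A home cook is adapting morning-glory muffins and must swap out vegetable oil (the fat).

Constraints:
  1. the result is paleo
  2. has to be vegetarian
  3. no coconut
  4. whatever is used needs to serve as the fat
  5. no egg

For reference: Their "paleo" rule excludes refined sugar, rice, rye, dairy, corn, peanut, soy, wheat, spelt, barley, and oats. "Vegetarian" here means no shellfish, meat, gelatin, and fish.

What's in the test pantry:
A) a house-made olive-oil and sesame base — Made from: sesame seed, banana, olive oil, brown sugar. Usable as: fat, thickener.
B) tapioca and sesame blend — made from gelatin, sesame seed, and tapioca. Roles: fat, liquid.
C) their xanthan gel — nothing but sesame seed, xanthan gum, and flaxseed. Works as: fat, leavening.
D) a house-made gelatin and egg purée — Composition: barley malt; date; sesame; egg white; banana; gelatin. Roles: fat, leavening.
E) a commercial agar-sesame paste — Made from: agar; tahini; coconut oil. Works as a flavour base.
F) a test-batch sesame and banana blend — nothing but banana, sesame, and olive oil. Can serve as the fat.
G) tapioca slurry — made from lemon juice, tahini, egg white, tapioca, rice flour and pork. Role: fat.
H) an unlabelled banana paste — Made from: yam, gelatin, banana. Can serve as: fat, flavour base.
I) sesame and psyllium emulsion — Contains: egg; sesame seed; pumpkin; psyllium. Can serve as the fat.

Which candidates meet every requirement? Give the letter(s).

A: has brown sugar, so not paleo — out
B: has gelatin, so not vegetarian — out
C: every rule checks out — valid
D: has barley malt, so not paleo; has gelatin, so not vegetarian (and 1 more) — no
E: not usable as a fat; has coconut oil, so not coconut-free — no
F: nothing on the exclusion list — keep
G: has rice flour, so not paleo; has pork, so not vegetarian (and 1 more) — no
H: has gelatin, so not vegetarian — out
I: has egg, so not egg-free — reject

C, F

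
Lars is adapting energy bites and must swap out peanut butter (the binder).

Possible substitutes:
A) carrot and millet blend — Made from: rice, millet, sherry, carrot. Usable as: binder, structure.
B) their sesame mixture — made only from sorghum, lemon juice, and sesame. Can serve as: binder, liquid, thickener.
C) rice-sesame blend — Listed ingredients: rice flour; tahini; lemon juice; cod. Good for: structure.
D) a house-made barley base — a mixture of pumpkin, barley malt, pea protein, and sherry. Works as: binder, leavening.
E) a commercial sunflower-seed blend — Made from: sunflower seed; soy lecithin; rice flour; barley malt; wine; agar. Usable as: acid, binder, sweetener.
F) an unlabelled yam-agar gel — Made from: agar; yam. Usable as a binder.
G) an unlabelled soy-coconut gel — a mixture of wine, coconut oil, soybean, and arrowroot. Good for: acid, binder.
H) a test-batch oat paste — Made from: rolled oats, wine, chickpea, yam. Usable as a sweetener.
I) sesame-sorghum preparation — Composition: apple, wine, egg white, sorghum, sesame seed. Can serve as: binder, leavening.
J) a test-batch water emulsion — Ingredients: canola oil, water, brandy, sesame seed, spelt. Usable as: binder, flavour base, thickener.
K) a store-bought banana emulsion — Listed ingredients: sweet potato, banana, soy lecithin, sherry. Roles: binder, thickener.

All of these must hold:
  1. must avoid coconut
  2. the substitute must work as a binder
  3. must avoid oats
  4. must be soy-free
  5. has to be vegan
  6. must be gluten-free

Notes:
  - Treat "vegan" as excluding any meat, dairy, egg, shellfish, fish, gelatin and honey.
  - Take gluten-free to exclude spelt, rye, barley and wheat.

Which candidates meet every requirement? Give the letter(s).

A: works as a binder, no oats, vegan — valid
B: only sesame, lemon juice, and sorghum; none excluded — keep
C: not usable as a binder; has cod, so not vegan — reject
D: has barley malt, so not gluten-free — no
E: has barley malt, so not gluten-free; has soy lecithin, so not soy-free — reject
F: every rule checks out — OK
G: has soybean, so not soy-free; has coconut oil, so not coconut-free — reject
H: not usable as a binder; has rolled oats, so not oat-free — reject
I: has egg white, so not vegan — reject
J: has spelt, so not gluten-free — reject
K: has soy lecithin, so not soy-free — reject

A, B, F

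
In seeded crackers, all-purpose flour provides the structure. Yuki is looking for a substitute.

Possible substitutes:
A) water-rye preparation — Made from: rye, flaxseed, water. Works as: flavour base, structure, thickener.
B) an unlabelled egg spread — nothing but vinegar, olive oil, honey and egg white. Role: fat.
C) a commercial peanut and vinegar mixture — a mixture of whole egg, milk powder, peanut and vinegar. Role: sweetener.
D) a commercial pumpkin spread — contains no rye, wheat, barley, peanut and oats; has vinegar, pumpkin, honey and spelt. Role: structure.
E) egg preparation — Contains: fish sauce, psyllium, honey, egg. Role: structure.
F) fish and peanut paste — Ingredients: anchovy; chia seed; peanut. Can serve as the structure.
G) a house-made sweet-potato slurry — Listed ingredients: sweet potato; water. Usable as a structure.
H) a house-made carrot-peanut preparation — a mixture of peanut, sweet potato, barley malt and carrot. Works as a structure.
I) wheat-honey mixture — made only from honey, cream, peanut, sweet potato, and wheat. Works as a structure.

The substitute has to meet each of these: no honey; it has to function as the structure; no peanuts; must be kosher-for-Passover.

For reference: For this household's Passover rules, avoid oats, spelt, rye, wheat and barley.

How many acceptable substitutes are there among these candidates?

A: has rye, so not kosher-for-Passover — out
B: not usable as a structure; has honey, so not honey-free — reject
C: not usable as a structure; has peanut, so not peanut-free — reject
D: has spelt, so not kosher-for-Passover; has honey, so not honey-free — reject
E: has honey, so not honey-free — no
F: has peanut, so not peanut-free — reject
G: works as a structure, no peanut, kosher-for-Passover — valid
H: has barley malt, so not kosher-for-Passover; has peanut, so not peanut-free — reject
I: has wheat, so not kosher-for-Passover; has honey, so not honey-free (and 1 more) — out

1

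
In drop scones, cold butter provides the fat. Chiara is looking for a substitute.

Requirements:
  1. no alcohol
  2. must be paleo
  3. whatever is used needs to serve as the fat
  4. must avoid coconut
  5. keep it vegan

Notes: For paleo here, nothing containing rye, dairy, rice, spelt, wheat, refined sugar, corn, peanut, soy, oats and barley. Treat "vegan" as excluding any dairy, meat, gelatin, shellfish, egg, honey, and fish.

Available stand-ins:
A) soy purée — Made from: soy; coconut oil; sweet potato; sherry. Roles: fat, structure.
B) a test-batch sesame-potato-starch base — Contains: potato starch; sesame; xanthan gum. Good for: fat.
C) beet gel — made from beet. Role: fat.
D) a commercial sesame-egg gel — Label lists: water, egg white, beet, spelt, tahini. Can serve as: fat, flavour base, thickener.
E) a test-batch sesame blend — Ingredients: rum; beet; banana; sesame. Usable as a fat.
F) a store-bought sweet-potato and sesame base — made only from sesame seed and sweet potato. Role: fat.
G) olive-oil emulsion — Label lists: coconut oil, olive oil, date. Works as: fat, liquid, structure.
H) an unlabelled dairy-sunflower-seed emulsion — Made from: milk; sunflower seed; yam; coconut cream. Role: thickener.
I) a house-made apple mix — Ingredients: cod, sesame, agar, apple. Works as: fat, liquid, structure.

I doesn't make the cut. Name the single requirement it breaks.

vegan

usable as a fat: satisfied
paleo: satisfied
vegan: has cod — fails
alcohol-free: satisfied
coconut-free: satisfied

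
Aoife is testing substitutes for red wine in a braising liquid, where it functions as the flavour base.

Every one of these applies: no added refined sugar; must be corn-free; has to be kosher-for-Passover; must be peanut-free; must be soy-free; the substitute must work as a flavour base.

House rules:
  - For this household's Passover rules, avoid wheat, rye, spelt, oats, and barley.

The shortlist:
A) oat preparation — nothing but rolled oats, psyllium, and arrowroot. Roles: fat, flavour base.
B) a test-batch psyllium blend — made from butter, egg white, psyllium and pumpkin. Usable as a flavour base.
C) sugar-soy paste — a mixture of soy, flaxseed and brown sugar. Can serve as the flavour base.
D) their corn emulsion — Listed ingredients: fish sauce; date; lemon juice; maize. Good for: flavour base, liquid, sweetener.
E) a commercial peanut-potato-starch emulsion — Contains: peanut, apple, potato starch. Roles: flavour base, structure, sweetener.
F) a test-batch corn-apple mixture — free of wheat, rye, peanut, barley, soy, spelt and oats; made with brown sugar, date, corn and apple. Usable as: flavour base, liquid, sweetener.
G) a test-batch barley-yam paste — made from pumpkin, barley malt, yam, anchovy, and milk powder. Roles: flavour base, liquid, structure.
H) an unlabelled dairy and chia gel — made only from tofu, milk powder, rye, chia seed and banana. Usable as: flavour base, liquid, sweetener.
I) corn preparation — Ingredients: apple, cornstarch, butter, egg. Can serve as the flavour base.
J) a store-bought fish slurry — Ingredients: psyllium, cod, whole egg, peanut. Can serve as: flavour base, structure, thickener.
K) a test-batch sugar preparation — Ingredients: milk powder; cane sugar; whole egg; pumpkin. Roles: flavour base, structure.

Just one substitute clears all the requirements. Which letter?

B

A: has rolled oats, so not kosher-for-Passover — out
B: every rule checks out — valid
C: has soy, so not soy-free; has brown sugar, so not no-added-sugar — no
D: has maize, so not corn-free — no
E: has peanut, so not peanut-free — reject
F: has corn, so not corn-free; has brown sugar, so not no-added-sugar — reject
G: has barley malt, so not kosher-for-Passover — out
H: has rye, so not kosher-for-Passover; has tofu, so not soy-free — no
I: has cornstarch, so not corn-free — no
J: has peanut, so not peanut-free — out
K: has cane sugar, so not no-added-sugar — no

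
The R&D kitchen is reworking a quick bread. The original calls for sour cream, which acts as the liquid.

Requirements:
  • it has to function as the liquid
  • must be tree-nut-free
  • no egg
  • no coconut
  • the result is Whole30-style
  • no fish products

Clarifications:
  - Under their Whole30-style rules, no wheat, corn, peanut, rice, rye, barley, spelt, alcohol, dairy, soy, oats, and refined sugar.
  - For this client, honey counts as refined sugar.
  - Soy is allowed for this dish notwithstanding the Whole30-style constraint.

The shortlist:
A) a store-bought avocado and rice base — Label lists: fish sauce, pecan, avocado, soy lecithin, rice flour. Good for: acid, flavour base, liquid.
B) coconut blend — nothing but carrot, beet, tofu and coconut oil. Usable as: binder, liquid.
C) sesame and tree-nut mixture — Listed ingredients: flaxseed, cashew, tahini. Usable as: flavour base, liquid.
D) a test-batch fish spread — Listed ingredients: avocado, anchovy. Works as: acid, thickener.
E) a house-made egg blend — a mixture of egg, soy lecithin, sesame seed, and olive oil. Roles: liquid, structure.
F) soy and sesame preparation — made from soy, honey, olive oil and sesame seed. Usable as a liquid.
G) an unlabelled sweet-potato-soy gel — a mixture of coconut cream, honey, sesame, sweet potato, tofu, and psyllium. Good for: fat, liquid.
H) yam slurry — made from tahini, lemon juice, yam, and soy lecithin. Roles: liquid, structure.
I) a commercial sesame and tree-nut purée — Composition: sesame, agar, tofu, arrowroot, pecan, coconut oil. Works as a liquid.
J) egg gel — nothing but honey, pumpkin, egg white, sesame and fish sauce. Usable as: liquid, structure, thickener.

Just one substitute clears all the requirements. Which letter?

H

A: has rice flour, so not Whole30-style; has pecan, so not tree-nut-free (and 1 more) — no
B: has coconut oil, so not coconut-free — no
C: has cashew, so not tree-nut-free — out
D: not usable as a liquid; has anchovy, so not fish-free — reject
E: has egg, so not egg-free — no
F: has honey, so not Whole30-style — out
G: has honey, so not Whole30-style; has coconut cream, so not coconut-free — no
H: soy is permitted under the Whole30-style carve-out; nothing else excluded — OK
I: has coconut oil, so not coconut-free; has pecan, so not tree-nut-free — out
J: has honey, so not Whole30-style; has fish sauce, so not fish-free (and 1 more) — out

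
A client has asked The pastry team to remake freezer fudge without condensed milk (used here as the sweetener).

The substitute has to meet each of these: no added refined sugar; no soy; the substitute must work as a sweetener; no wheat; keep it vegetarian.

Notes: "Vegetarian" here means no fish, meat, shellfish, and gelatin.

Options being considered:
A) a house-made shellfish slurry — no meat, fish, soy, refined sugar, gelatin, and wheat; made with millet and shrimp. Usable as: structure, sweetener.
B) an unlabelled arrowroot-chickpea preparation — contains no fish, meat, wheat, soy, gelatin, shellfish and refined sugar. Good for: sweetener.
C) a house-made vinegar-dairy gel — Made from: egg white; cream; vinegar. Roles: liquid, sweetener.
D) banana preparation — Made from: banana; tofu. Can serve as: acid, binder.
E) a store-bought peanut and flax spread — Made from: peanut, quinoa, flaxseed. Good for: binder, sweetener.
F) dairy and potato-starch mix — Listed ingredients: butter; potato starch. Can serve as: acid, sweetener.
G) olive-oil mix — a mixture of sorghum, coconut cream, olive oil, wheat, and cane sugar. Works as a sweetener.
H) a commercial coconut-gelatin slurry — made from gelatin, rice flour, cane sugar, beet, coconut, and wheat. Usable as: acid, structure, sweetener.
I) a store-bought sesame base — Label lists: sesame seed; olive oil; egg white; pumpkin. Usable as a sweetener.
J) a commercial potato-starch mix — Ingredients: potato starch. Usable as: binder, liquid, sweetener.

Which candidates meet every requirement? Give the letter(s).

B, C, E, F, I, J

A: has shrimp, so not vegetarian — out
B: works as a sweetener, no soy, no wheat — OK
C: only cream, egg white, and vinegar; none excluded — keep
D: not usable as a sweetener; has tofu, so not soy-free — no
E: only peanut, flaxseed, and quinoa; none excluded — OK
F: only butter and potato starch; none excluded — valid
G: has wheat, so not wheat-free; has cane sugar, so not no-added-sugar — no
H: has gelatin, so not vegetarian; has wheat, so not wheat-free (and 1 more) — no
I: egg white and sesame seed etc. — none of it excluded — valid
J: only potato starch; none excluded — keep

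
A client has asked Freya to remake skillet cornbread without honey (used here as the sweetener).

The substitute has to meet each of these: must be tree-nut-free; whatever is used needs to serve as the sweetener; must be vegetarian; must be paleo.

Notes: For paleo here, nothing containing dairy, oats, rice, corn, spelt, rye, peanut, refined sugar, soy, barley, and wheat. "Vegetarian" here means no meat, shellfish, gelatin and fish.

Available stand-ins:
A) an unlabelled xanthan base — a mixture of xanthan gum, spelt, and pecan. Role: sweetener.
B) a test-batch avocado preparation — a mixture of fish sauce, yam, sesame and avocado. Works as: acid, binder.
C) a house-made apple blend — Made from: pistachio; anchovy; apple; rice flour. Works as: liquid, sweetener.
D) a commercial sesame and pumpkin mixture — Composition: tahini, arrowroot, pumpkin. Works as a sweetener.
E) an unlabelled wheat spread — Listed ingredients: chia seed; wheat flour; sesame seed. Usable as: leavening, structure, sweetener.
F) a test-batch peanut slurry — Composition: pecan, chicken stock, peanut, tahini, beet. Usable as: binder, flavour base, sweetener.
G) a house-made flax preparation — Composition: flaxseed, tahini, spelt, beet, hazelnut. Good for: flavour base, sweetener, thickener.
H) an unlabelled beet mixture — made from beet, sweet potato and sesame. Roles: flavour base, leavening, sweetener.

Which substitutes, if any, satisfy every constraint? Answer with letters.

A: has spelt, so not paleo; has pecan, so not tree-nut-free — no
B: not usable as a sweetener; has fish sauce, so not vegetarian — reject
C: has rice flour, so not paleo; has anchovy, so not vegetarian (and 1 more) — no
D: only tahini, pumpkin, and arrowroot; none excluded — keep
E: has wheat flour, so not paleo — out
F: has peanut, so not paleo; has chicken stock, so not vegetarian (and 1 more) — out
G: has spelt, so not paleo; has hazelnut, so not tree-nut-free — no
H: only sesame, beet, and sweet potato; none excluded — keep

D, H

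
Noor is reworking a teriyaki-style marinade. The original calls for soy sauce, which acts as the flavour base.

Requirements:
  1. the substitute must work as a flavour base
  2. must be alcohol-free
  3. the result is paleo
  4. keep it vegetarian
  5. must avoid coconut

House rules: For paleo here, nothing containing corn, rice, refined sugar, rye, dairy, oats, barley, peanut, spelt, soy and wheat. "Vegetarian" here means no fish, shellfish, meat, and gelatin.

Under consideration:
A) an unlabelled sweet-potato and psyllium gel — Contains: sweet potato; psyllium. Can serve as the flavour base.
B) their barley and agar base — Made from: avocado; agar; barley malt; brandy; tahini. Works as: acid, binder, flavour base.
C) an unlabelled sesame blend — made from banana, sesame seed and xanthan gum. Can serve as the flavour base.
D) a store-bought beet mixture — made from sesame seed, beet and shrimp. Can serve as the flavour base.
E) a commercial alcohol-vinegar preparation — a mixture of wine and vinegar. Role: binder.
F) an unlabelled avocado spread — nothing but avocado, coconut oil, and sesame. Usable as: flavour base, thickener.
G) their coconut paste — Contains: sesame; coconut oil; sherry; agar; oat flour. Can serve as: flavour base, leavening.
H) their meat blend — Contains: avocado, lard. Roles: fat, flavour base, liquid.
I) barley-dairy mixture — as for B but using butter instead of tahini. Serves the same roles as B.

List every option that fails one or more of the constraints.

B, D, E, F, G, H, I

A: vegetarian, no alcohol — valid
B: has barley malt, so not paleo; has brandy, so not alcohol-free — out
C: only sesame seed, banana and xanthan gum; none excluded — OK
D: has shrimp, so not vegetarian — no
E: not usable as a flavour base; has wine, so not alcohol-free — reject
F: has coconut oil, so not coconut-free — reject
G: has oat flour, so not paleo; has sherry, so not alcohol-free (and 1 more) — reject
H: has lard, so not vegetarian — out
I: has barley malt, so not paleo; has brandy, so not alcohol-free — out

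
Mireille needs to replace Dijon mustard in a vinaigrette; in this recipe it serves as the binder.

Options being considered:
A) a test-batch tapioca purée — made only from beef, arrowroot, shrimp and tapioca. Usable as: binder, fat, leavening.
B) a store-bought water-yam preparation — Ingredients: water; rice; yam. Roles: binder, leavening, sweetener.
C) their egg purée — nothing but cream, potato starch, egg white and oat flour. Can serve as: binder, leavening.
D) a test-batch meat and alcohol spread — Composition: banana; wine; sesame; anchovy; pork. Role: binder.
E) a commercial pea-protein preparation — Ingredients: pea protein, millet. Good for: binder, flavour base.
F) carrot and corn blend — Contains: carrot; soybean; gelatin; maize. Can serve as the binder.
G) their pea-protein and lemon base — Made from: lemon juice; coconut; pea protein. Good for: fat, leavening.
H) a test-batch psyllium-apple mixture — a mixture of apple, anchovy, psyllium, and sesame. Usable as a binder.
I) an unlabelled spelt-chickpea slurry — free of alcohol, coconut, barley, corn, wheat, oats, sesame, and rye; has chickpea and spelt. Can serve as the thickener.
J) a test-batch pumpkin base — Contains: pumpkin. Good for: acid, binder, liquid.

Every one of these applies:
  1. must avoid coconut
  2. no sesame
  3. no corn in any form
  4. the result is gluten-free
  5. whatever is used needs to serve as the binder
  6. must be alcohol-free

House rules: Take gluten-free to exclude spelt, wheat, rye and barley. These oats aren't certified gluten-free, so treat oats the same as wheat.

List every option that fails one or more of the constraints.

A: all constraints satisfied — keep
B: only rice, yam, and water; none excluded — valid
C: has oat flour, so not gluten-free — reject
D: has wine, so not alcohol-free; has sesame, so not sesame-free — out
E: works as a binder, no alcohol, no corn — valid
F: has maize, so not corn-free — reject
G: not usable as a binder; has coconut, so not coconut-free — no
H: has sesame, so not sesame-free — no
I: not usable as a binder; has spelt, so not gluten-free — no
J: only pumpkin; none excluded — OK

C, D, F, G, H, I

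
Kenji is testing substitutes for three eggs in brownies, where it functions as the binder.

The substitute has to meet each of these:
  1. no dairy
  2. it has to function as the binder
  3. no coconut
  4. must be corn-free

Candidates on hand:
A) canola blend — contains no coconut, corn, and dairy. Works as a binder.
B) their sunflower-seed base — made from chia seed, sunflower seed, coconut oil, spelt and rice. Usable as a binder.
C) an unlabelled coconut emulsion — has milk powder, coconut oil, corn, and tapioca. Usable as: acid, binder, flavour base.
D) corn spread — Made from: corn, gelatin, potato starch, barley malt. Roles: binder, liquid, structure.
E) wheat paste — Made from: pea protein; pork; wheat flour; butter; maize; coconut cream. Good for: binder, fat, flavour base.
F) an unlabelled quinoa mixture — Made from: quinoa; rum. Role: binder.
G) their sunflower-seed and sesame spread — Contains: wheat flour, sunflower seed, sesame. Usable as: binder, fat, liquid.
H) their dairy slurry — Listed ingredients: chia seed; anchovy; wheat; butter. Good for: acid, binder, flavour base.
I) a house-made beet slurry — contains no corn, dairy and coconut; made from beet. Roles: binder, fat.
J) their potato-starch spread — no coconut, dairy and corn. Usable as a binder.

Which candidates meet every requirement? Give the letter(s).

A, F, G, I, J

A: works as a binder, no corn, no coconut — keep
B: has coconut oil, so not coconut-free — no
C: has coconut oil, so not coconut-free; has milk powder, so not dairy-free (and 1 more) — out
D: has corn, so not corn-free — out
E: has coconut cream, so not coconut-free; has butter, so not dairy-free (and 1 more) — no
F: only rum and quinoa; none excluded — OK
G: nothing on the exclusion list — valid
H: has butter, so not dairy-free — no
I: no corn, no dairy — keep
J: works as a binder, no corn, no coconut — valid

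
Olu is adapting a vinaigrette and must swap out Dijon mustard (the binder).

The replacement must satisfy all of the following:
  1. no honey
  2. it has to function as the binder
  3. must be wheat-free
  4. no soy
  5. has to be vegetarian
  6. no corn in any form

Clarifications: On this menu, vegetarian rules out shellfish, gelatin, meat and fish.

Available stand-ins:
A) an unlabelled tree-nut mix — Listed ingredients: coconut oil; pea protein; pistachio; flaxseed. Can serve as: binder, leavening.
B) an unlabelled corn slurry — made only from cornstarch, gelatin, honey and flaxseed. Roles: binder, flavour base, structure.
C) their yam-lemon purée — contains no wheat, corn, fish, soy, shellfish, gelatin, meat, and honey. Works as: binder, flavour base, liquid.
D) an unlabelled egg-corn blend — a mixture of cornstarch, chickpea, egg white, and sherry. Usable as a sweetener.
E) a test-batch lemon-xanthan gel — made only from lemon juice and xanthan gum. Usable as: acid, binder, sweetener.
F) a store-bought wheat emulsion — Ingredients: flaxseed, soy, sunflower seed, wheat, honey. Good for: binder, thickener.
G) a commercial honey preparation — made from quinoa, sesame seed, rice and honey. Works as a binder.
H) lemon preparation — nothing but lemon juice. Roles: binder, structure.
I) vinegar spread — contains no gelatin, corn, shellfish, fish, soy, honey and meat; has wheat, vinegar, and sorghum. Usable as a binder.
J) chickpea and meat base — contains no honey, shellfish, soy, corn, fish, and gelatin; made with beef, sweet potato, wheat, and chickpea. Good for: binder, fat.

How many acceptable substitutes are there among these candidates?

A: vegetarian, no honey — valid
B: has gelatin, so not vegetarian; has cornstarch, so not corn-free (and 1 more) — out
C: works as a binder, no corn, no soy — keep
D: not usable as a binder; has cornstarch, so not corn-free — reject
E: no honey, no corn — OK
F: has soy, so not soy-free; has honey, so not honey-free (and 1 more) — no
G: has honey, so not honey-free — out
H: only lemon juice; none excluded — valid
I: has wheat, so not wheat-free — out
J: has beef, so not vegetarian; has wheat, so not wheat-free — no

4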